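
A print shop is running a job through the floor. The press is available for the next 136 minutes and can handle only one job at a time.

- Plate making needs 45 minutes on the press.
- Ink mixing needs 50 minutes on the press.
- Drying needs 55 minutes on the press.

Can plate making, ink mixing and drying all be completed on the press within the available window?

No

Running back to back, the jobs need 45 + 50 + 55 = 150 minutes on the press.
Since 150 > 136, they cannot all fit.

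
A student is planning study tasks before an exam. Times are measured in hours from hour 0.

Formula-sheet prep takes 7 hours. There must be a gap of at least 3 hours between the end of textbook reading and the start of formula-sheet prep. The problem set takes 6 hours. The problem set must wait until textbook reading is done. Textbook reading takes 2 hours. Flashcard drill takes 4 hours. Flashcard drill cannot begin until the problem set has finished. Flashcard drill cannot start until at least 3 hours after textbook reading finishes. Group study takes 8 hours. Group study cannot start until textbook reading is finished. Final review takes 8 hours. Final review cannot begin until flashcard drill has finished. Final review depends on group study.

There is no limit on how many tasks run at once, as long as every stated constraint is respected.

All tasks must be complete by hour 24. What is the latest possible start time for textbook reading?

Nothing follows final review; the deadline of hour 24 is its only limit. It must start by 24 − 8 = hour 16.
Since final review (must start by hour 16) depends on it, flashcard drill must finish by hour 16. Backing off its 4-hour duration gives a latest start of hour 12.
The problem set feeds into flashcard drill (must start by hour 12); so the problem set must finish by hour 12 and therefore start by hour 6.
Group study must finish before final review (must start by hour 16). With an 8-hour duration, group study must start by 16 − 8 = hour 8.
Formula-sheet prep must finish by hour 24; it takes 7 hours, so it must start by 24 − 7 = hour 17.
Textbook reading must finish in time for the problem set (must start by hour 6); flashcard drill (must start by hour 12, minus 3-hour gap → hour 9); group study (must start by hour 8); formula-sheet prep (must start by hour 17, minus 3-hour gap → hour 14). The tightest is hour 6, so textbook reading must start by 6 − 2 = hour 4.

4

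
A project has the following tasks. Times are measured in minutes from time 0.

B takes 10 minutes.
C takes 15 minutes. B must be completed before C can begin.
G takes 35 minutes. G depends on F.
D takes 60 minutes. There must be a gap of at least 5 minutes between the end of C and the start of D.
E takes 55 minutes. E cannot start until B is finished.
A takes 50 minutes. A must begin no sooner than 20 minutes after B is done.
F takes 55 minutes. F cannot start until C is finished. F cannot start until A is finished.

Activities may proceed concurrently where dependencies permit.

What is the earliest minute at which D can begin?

30

Nothing blocks B, so it runs from minute 0 to minute 10.
C waits on B (finishes minute 10), so it starts at minute 10 and finishes at 10 + 15 = minute 25.
D waits on C (finishes minute 25, plus 5-minute gap → minute 30), so the earliest it can start is minute 30.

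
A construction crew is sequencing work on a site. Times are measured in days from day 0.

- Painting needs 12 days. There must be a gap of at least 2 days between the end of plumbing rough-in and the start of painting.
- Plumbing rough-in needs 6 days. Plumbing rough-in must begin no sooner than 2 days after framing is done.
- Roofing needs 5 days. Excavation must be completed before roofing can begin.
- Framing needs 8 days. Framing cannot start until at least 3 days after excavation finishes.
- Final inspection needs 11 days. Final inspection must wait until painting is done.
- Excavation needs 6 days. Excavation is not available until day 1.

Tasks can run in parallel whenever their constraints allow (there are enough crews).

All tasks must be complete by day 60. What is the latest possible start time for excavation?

10

Nothing follows final inspection; the deadline of day 60 is its only limit. It must start by 60 − 11 = day 49.
Painting must finish before final inspection (must start by day 49). With a 12-day duration, painting must start by 49 − 12 = day 37.
Plumbing rough-in has to be done before painting (must start by day 37, minus 2-day gap → day 35). That means finishing by day 35, i.e. starting by 35 − 6 = day 29.
Since plumbing rough-in (must start by day 29, minus 2-day gap → day 27) depends on it, framing must finish by day 27. Backing off its 8-day duration gives a latest start of day 19.
To finish by day 60, roofing (duration 5) must start no later than day 55.
Excavation has several dependents: framing (must start by day 19, minus 3-day gap → day 16); roofing (must start by day 55). The earliest of those limits is day 16, so excavation must start by 16 − 6 = day 10.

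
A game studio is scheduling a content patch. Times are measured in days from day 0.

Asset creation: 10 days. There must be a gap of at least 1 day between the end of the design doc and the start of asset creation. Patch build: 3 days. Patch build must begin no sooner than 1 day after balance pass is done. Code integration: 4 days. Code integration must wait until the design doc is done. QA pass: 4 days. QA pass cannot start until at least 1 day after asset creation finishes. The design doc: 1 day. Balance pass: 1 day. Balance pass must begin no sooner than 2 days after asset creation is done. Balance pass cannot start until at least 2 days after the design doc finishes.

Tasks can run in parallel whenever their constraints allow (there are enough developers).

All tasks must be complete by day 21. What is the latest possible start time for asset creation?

Patch build must finish by day 21; it takes 3 days, so it must start by 21 − 3 = day 18.
Balance pass must finish before patch build (must start by day 18, minus 1-day gap → day 17). With a 1-day duration, balance pass must start by 17 − 1 = day 16.
Nothing follows QA pass; the deadline of day 21 is its only limit. It must start by 21 − 4 = day 17.
Asset creation must finish in time for balance pass (must start by day 16, minus 2-day gap → day 14); QA pass (must start by day 17, minus 1-day gap → day 16). The tightest is day 14, so asset creation must start by 14 − 10 = day 4.

4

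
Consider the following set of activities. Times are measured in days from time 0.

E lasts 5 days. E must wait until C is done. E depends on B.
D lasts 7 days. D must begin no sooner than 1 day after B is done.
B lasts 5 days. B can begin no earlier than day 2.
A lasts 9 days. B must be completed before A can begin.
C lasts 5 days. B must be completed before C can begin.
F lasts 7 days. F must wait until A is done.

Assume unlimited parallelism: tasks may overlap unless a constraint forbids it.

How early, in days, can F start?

After its own release at day 2, B can start at day 2 and finishes at day 7.
After B (finishes day 7), A can start at day 7 and finishes at day 16.
F waits on A (finishes day 16), so the earliest it can start is day 16.

16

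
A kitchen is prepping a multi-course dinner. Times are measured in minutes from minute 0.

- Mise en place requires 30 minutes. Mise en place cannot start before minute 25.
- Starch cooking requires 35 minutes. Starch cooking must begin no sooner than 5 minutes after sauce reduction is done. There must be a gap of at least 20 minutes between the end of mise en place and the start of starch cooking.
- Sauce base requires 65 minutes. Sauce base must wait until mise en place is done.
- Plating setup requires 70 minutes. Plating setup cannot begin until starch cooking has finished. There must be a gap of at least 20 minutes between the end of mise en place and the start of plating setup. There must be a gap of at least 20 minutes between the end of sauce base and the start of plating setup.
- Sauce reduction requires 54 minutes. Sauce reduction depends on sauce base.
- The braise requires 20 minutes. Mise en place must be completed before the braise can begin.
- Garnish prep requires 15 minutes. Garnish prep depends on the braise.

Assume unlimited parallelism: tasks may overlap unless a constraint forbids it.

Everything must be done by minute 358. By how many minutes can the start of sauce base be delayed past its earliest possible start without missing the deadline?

Mise en place cannot begin until its own release at minute 25. It runs from minute 25 to 25 + 30 = minute 55.
After mise en place (finishes minute 55), sauce base can start at minute 55 and finishes at minute 120.

Working backward from the deadline:
Plating setup must finish by minute 358; it takes 70 minutes, so it must start by 358 − 70 = minute 288.
Since plating setup (must start by minute 288) depends on it, starch cooking must finish by minute 288. Backing off its 35-minute duration gives a latest start of minute 253.
Sauce reduction has to be done before starch cooking (must start by minute 253, minus 5-minute gap → minute 248). That means finishing by minute 248, i.e. starting by 248 − 54 = minute 194.
Sauce base has several dependents: sauce reduction (must start by minute 194); plating setup (must start by minute 288, minus 20-minute gap → minute 268). The earliest of those limits is minute 194, so sauce base must start by 194 − 65 = minute 129.
So sauce base can start as early as minute 55 and as late as minute 129, giving 129 − 55 = 74 minutes of slack.

74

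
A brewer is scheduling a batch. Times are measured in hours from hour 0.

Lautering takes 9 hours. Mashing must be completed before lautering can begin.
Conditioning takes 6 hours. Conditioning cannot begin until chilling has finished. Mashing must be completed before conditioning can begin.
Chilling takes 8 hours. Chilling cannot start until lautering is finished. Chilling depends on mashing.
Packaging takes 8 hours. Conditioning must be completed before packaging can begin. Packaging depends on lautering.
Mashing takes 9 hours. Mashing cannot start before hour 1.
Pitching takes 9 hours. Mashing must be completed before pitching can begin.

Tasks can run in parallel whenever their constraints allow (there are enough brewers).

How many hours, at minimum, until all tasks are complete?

41

After its own release at hour 1, mashing can start at hour 1 and finishes at hour 10.
After mashing (finishes hour 10), pitching can start at hour 10 and finishes at hour 19.
Lautering cannot begin until mashing (finishes hour 10). It runs from hour 10 to 10 + 9 = hour 19.
Chilling cannot start until lautering (finishes hour 19); mashing (finishes hour 10). The controlling bound is hour 19, so chilling finishes at 19 + 8 = hour 27.
Conditioning cannot start until chilling (finishes hour 27); mashing (finishes hour 10). The controlling bound is hour 27, so conditioning finishes at 27 + 6 = hour 33.
Packaging cannot start until conditioning (finishes hour 33); lautering (finishes hour 19). The controlling bound is hour 33, so packaging finishes at 33 + 8 = hour 41.
All tasks are finished once the last one completes. Finish times: Mashing at 10, Lautering at 19, Chilling at 27, Pitching at 19, Conditioning at 33, Packaging at 41. The latest is hour 41.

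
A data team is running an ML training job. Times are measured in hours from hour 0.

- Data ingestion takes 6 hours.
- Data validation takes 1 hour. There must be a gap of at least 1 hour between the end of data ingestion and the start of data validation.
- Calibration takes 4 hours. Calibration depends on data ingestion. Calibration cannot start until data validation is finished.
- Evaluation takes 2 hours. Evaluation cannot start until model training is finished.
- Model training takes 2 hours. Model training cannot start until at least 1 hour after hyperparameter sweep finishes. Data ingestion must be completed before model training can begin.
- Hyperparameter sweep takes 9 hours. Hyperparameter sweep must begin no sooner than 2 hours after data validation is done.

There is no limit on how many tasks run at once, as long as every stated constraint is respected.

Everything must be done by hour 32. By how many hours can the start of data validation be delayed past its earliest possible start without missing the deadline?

8

Nothing blocks data ingestion, so it runs from hour 0 to hour 6.
After data ingestion (finishes hour 6, plus 1-hour gap → hour 7), data validation can start at hour 7 and finishes at hour 8.

Working backward from the deadline:
Evaluation has no dependents, so it just needs to finish by hour 32. Starting by 32 − 2 = hour 30 achieves that.
Model training has to be done before evaluation (must start by hour 30). That means finishing by hour 30, i.e. starting by 30 − 2 = hour 28.
Since model training (must start by hour 28, minus 1-hour gap → hour 27) depends on it, hyperparameter sweep must finish by hour 27. Backing off its 9-hour duration gives a latest start of hour 18.
Nothing follows calibration; the deadline of hour 32 is its only limit. It must start by 32 − 4 = hour 28.
Data validation feeds hyperparameter sweep (must start by hour 18, minus 2-hour gap → hour 16); calibration (must start by hour 28). Taking the minimum, data validation must finish by hour 16 and start by 16 − 1 = hour 15.
So data validation can start as early as hour 7 and as late as hour 15, giving 15 − 7 = 8 hours of slack.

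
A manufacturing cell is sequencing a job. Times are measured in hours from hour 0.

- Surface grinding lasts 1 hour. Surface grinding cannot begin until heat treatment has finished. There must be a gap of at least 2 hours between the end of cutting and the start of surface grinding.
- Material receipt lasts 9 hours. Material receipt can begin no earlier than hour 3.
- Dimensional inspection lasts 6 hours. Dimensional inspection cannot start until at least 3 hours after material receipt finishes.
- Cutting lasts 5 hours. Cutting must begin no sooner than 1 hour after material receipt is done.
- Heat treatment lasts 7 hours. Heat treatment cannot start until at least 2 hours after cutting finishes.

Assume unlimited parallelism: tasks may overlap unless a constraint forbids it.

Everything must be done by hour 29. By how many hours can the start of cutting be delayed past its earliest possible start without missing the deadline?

After its own release at hour 3, material receipt can start at hour 3 and finishes at hour 12.
Cutting cannot begin until material receipt (finishes hour 12, plus 1-hour gap → hour 13). It runs from hour 13 to 13 + 5 = hour 18.

Working backward from the deadline:
Surface grinding must finish by hour 29; it takes 1 hour, so it must start by 29 − 1 = hour 28.
Since surface grinding (must start by hour 28) depends on it, heat treatment must finish by hour 28. Backing off its 7-hour duration gives a latest start of hour 21.
Cutting must finish in time for heat treatment (must start by hour 21, minus 2-hour gap → hour 19); surface grinding (must start by hour 28, minus 2-hour gap → hour 26). The tightest is hour 19, so cutting must start by 19 − 5 = hour 14.
So cutting can start as early as hour 13 and as late as hour 14, giving 14 − 13 = 1 hour of slack.

1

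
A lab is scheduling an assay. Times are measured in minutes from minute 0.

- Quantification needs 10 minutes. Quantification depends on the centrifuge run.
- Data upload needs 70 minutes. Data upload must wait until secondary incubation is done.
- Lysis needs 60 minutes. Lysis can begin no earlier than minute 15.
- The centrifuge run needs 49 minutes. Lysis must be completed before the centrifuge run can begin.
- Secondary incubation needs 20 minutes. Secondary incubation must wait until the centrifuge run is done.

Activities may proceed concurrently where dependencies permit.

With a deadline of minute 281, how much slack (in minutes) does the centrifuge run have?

67

Lysis waits on its own release at minute 15, so it starts at minute 15 and finishes at 15 + 60 = minute 75.
The centrifuge run cannot begin until lysis (finishes minute 75). It runs from minute 75 to 75 + 49 = minute 124.

Working backward from the deadline:
Data upload must finish by minute 281; it takes 70 minutes, so it must start by 281 − 70 = minute 211.
Secondary incubation has to be done before data upload (must start by minute 211). That means finishing by minute 211, i.e. starting by 211 − 20 = minute 191.
Quantification has no dependents, so it just needs to finish by minute 281. Starting by 281 − 10 = minute 271 achieves that.
The centrifuge run must finish in time for secondary incubation (must start by minute 191); quantification (must start by minute 271). The tightest is minute 191, so the centrifuge run must start by 191 − 49 = minute 142.
So the centrifuge run can start as early as minute 75 and as late as minute 142, giving 142 − 75 = 67 minutes of slack.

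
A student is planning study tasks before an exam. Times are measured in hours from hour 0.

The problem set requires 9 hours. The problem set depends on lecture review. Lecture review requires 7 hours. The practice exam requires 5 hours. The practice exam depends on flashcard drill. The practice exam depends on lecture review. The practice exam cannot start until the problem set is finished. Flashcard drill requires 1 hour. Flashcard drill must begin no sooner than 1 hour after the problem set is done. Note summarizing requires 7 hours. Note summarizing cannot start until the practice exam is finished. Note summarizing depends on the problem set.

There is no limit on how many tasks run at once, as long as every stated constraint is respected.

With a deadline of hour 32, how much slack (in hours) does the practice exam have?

Nothing blocks lecture review, so it runs from hour 0 to hour 7.
After lecture review (finishes hour 7), the problem set can start at hour 7 and finishes at hour 16.
After the problem set (finishes hour 16, plus 1-hour gap → hour 17), flashcard drill can start at hour 17 and finishes at hour 18.
For the practice exam: flashcard drill (finishes hour 18); lecture review (finishes hour 7); the problem set (finishes hour 16). Taking the maximum gives a start of hour 18, and it finishes at 18 + 5 = hour 23.

Working backward from the deadline:
Note summarizing has no dependents, so it just needs to finish by hour 32. Starting by 32 − 7 = hour 25 achieves that.
The practice exam feeds into note summarizing (must start by hour 25); so the practice exam must finish by hour 25 and therefore start by hour 20.
So the practice exam can start as early as hour 18 and as late as hour 20, giving 20 − 18 = 2 hours of slack.

2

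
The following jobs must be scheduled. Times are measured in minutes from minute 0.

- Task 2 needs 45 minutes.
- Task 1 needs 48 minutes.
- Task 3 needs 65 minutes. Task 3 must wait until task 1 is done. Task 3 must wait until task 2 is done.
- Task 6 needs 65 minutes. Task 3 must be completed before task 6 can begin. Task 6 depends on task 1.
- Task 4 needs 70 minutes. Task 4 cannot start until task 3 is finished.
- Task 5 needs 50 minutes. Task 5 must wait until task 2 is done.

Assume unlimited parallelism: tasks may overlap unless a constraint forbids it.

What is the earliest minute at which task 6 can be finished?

178

Task 2 can start immediately at minute 0; it finishes at minute 45.
Task 1 can start immediately at minute 0; it finishes at minute 48.
Task 3 cannot start until task 1 (finishes minute 48); task 2 (finishes minute 45). The controlling bound is minute 48, so task 3 finishes at 48 + 65 = minute 113.
Task 6 needs all of task 3 (finishes minute 113); task 1 (finishes minute 48). That puts its earliest start at minute 113; it finishes at 113 + 65 = minute 178.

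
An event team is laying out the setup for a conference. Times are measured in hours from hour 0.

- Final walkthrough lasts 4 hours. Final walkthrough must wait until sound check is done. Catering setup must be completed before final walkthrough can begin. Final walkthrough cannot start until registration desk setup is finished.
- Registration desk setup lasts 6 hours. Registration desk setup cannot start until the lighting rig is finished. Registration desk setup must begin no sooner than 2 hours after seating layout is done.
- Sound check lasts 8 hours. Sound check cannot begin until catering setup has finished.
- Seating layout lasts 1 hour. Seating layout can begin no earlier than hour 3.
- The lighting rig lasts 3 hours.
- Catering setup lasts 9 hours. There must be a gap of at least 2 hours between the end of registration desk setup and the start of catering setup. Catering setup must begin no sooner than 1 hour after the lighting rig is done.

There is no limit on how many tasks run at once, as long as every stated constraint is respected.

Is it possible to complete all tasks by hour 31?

After its own release at hour 3, seating layout can start at hour 3 and finishes at hour 4.
The lighting rig has no prerequisites, so it starts at hour 0 and finishes at hour 3.
Registration desk setup has to wait for the lighting rig (finishes hour 3); seating layout (finishes hour 4, plus 2-hour gap → hour 6). The latest of these is hour 6, so registration desk setup runs hour 6 to 6 + 6 = hour 12.
Catering setup needs all of registration desk setup (finishes hour 12, plus 2-hour gap → hour 14); the lighting rig (finishes hour 3, plus 1-hour gap → hour 4). That puts its earliest start at hour 14; it finishes at 14 + 9 = hour 23.
Sound check waits on catering setup (finishes hour 23), so it starts at hour 23 and finishes at 23 + 8 = hour 31.
Final walkthrough needs all of sound check (finishes hour 31); catering setup (finishes hour 23); registration desk setup (finishes hour 12). That puts its earliest start at hour 31; it finishes at 31 + 4 = hour 35.
The earliest everything can be done is hour 35, which is after the deadline of 31, so it is not possible.

No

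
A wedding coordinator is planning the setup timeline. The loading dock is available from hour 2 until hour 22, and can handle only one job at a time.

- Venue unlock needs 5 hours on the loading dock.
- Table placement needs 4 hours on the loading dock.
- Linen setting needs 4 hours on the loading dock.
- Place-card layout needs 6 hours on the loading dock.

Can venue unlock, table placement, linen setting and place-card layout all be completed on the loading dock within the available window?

The loading dock window is 22 − 2 = 20 hours.
Running back to back, the jobs need 5 + 4 + 4 + 6 = 19 hours on the loading dock.
Since 19 ≤ 20, they fit within the window.

Yes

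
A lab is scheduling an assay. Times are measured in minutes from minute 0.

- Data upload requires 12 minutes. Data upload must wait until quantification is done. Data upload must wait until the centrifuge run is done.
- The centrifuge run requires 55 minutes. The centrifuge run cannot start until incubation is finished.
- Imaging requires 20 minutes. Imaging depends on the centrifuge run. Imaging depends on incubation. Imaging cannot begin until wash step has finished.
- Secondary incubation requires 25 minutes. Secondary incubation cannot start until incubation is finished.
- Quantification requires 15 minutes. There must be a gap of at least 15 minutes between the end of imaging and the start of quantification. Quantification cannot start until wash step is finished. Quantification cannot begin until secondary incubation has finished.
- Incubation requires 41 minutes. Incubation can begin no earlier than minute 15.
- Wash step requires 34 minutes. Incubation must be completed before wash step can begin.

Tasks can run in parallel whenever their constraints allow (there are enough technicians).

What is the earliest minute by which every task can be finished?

173

Incubation cannot begin until its own release at minute 15. It runs from minute 15 to 15 + 41 = minute 56.
After incubation (finishes minute 56), secondary incubation can start at minute 56 and finishes at minute 81.
Wash step cannot begin until incubation (finishes minute 56). It runs from minute 56 to 56 + 34 = minute 90.
The centrifuge run cannot begin until incubation (finishes minute 56). It runs from minute 56 to 56 + 55 = minute 111.
Imaging cannot start until the centrifuge run (finishes minute 111); incubation (finishes minute 56); wash step (finishes minute 90). The controlling bound is minute 111, so imaging finishes at 111 + 20 = minute 131.
Quantification needs all of imaging (finishes minute 131, plus 15-minute gap → minute 146); wash step (finishes minute 90); secondary incubation (finishes minute 81). That puts its earliest start at minute 146; it finishes at 146 + 15 = minute 161.
For data upload: quantification (finishes minute 161); the centrifuge run (finishes minute 111). Taking the maximum gives a start of minute 161, and it finishes at 161 + 12 = minute 173.
All tasks are finished once the last one completes. Finish times: Incubation at 56, The centrifuge run at 111, Wash step at 90, Secondary incubation at 81, Imaging at 131, Quantification at 161, Data upload at 173. The latest is minute 173.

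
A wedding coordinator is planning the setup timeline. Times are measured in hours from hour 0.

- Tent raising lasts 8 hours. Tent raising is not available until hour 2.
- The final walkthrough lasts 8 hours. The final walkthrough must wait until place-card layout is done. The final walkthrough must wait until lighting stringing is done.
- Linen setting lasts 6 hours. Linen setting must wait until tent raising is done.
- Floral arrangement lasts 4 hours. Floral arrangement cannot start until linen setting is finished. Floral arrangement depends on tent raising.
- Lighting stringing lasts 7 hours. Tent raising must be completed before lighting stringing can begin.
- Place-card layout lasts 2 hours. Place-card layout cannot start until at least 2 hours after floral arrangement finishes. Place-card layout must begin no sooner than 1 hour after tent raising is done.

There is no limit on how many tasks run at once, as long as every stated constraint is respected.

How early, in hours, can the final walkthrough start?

24

Tent raising cannot begin until its own release at hour 2. It runs from hour 2 to 2 + 8 = hour 10.
Lighting stringing cannot begin until tent raising (finishes hour 10). It runs from hour 10 to 10 + 7 = hour 17.
Linen setting waits on tent raising (finishes hour 10), so it starts at hour 10 and finishes at 10 + 6 = hour 16.
For floral arrangement: linen setting (finishes hour 16); tent raising (finishes hour 10). Taking the maximum gives a start of hour 16, and it finishes at 16 + 4 = hour 20.
Place-card layout has to wait for floral arrangement (finishes hour 20, plus 2-hour gap → hour 22); tent raising (finishes hour 10, plus 1-hour gap → hour 11). The latest of these is hour 22, so place-card layout runs hour 22 to 22 + 2 = hour 24.
The final walkthrough waits on place-card layout (finishes hour 24); lighting stringing (finishes hour 17). The latest of these is hour 24, which is the earliest the final walkthrough can start.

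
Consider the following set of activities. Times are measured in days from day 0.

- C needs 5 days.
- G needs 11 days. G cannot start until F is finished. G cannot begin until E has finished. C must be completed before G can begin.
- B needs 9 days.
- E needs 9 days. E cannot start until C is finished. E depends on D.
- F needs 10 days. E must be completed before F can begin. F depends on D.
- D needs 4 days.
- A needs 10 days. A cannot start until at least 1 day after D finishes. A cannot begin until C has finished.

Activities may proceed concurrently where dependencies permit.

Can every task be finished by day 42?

Yes

Nothing blocks D, so it runs from day 0 to day 4.
C can start immediately at day 0; it finishes at day 5.
E has to wait for C (finishes day 5); D (finishes day 4). The latest of these is day 5, so E runs day 5 to 5 + 9 = day 14.
F needs all of E (finishes day 14); D (finishes day 4). That puts its earliest start at day 14; it finishes at 14 + 10 = day 24.
G has to wait for F (finishes day 24); E (finishes day 14); C (finishes day 5). The latest of these is day 24, so G runs day 24 to 24 + 11 = day 35.
For A: D (finishes day 4, plus 1-day gap → day 5); C (finishes day 5). Taking the maximum gives a start of day 5, and it finishes at 5 + 10 = day 15.
Nothing blocks B, so it runs from day 0 to day 9.
Every task is finished by day 35, which is no later than the deadline of 42, so the schedule is feasible.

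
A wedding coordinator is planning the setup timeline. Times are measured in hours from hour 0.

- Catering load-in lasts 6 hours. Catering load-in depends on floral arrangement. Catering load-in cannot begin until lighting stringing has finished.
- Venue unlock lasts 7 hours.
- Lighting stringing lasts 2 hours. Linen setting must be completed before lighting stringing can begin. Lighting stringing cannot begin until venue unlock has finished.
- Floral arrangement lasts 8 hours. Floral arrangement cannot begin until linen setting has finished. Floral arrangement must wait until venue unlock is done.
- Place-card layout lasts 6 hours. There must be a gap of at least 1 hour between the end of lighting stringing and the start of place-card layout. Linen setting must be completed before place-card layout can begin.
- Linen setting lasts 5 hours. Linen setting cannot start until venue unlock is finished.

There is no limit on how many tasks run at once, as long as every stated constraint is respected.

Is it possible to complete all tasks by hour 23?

No

Venue unlock can start immediately at hour 0; it finishes at hour 7.
After venue unlock (finishes hour 7), linen setting can start at hour 7 and finishes at hour 12.
Lighting stringing has to wait for linen setting (finishes hour 12); venue unlock (finishes hour 7). The latest of these is hour 12, so lighting stringing runs hour 12 to 12 + 2 = hour 14.
For place-card layout: lighting stringing (finishes hour 14, plus 1-hour gap → hour 15); linen setting (finishes hour 12). Taking the maximum gives a start of hour 15, and it finishes at 15 + 6 = hour 21.
For floral arrangement: linen setting (finishes hour 12); venue unlock (finishes hour 7). Taking the maximum gives a start of hour 12, and it finishes at 12 + 8 = hour 20.
Catering load-in has to wait for floral arrangement (finishes hour 20); lighting stringing (finishes hour 14). The latest of these is hour 20, so catering load-in runs hour 20 to 20 + 6 = hour 26.
The earliest everything can be done is hour 26, which is after the deadline of 23, so it is not possible.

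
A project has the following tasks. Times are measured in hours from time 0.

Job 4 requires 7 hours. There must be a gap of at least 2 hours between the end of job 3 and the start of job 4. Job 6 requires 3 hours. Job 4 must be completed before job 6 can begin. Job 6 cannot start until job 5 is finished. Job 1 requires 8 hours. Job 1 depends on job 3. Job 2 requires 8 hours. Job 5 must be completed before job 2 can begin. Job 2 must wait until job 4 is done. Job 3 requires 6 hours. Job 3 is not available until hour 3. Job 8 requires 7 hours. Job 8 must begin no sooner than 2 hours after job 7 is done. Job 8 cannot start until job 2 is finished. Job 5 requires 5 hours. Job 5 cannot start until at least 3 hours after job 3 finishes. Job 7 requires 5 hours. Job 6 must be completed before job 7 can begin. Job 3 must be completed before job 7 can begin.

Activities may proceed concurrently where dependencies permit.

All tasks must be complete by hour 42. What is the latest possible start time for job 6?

Job 8 has no dependents, so it just needs to finish by hour 42. Starting by 42 − 7 = hour 35 achieves that.
Since job 8 (must start by hour 35, minus 2-hour gap → hour 33) depends on it, job 7 must finish by hour 33. Backing off its 5-hour duration gives a latest start of hour 28.
Since job 7 (must start by hour 28) depends on it, job 6 must finish by hour 28. Backing off its 3-hour duration gives a latest start of hour 25.

25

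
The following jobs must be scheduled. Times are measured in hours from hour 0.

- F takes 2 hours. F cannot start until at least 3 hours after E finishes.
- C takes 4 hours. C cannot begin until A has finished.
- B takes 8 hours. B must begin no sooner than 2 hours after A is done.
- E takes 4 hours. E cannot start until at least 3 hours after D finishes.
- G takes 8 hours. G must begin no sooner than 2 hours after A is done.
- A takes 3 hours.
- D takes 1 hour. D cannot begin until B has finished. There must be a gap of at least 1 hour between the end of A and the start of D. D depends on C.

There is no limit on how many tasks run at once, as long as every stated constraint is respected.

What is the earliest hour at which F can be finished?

26

Nothing blocks A, so it runs from hour 0 to hour 3.
After A (finishes hour 3), C can start at hour 3 and finishes at hour 7.
B waits on A (finishes hour 3, plus 2-hour gap → hour 5), so it starts at hour 5 and finishes at 5 + 8 = hour 13.
D cannot start until B (finishes hour 13); A (finishes hour 3, plus 1-hour gap → hour 4); C (finishes hour 7). The controlling bound is hour 13, so D finishes at 13 + 1 = hour 14.
After D (finishes hour 14, plus 3-hour gap → hour 17), E can start at hour 17 and finishes at hour 21.
After E (finishes hour 21, plus 3-hour gap → hour 24), F can start at hour 24 and finishes at hour 26.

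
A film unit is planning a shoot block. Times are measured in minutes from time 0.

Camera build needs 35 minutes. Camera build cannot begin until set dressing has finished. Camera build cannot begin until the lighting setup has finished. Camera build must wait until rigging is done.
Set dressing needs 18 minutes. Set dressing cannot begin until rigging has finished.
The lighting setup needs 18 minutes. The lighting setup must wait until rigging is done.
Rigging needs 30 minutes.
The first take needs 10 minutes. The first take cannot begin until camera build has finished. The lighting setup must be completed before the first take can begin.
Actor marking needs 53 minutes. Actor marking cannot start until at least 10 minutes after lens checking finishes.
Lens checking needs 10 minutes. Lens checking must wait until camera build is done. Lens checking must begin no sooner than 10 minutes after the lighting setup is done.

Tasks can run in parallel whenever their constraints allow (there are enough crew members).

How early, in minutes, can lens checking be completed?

93

Rigging has no prerequisites, so it starts at minute 0 and finishes at minute 30.
The lighting setup waits on rigging (finishes minute 30), so it starts at minute 30 and finishes at 30 + 18 = minute 48.
After rigging (finishes minute 30), set dressing can start at minute 30 and finishes at minute 48.
Camera build cannot start until set dressing (finishes minute 48); the lighting setup (finishes minute 48); rigging (finishes minute 30). The controlling bound is minute 48, so camera build finishes at 48 + 35 = minute 83.
For lens checking: camera build (finishes minute 83); the lighting setup (finishes minute 48, plus 10-minute gap → minute 58). Taking the maximum gives a start of minute 83, and it finishes at 83 + 10 = minute 93.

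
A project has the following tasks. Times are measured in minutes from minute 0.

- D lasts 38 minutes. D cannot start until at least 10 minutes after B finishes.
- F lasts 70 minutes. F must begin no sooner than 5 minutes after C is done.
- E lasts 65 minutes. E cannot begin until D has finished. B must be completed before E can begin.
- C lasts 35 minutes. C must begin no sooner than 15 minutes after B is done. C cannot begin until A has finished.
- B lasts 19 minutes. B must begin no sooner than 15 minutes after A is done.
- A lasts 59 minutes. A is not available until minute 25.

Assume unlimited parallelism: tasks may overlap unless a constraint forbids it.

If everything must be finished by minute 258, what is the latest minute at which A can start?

40

Nothing follows F; the deadline of minute 258 is its only limit. It must start by 258 − 70 = minute 188.
Since F (must start by minute 188, minus 5-minute gap → minute 183) depends on it, C must finish by minute 183. Backing off its 35-minute duration gives a latest start of minute 148.
E must finish by minute 258; it takes 65 minutes, so it must start by 258 − 65 = minute 193.
D has to be done before E (must start by minute 193). That means finishing by minute 193, i.e. starting by 193 − 38 = minute 155.
B must finish in time for C (must start by minute 148, minus 15-minute gap → minute 133); D (must start by minute 155, minus 10-minute gap → minute 145); E (must start by minute 193). The tightest is minute 133, so B must start by 133 − 19 = minute 114.
A has several dependents: B (must start by minute 114, minus 15-minute gap → minute 99); C (must start by minute 148). The earliest of those limits is minute 99, so A must start by 99 − 59 = minute 40.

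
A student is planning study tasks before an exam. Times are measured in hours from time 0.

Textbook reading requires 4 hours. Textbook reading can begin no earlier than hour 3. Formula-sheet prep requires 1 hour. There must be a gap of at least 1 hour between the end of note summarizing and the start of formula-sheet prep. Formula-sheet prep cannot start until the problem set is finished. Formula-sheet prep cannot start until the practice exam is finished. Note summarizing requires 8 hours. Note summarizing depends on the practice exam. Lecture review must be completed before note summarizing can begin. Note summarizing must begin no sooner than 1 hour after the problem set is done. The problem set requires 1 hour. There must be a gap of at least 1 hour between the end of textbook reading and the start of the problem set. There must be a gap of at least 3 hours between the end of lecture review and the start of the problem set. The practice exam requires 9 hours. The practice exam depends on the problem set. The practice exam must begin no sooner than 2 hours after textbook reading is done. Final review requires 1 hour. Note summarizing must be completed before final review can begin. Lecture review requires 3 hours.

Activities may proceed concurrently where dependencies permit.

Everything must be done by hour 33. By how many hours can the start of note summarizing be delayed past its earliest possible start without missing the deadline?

5

Lecture review has no prerequisites, so it starts at hour 0 and finishes at hour 3.
Textbook reading waits on its own release at hour 3, so it starts at hour 3 and finishes at 3 + 4 = hour 7.
The problem set needs all of textbook reading (finishes hour 7, plus 1-hour gap → hour 8); lecture review (finishes hour 3, plus 3-hour gap → hour 6). That puts its earliest start at hour 8; it finishes at 8 + 1 = hour 9.
The practice exam cannot start until the problem set (finishes hour 9); textbook reading (finishes hour 7, plus 2-hour gap → hour 9). The controlling bound is hour 9, so the practice exam finishes at 9 + 9 = hour 18.
Note summarizing has to wait for the practice exam (finishes hour 18); lecture review (finishes hour 3); the problem set (finishes hour 9, plus 1-hour gap → hour 10). The latest of these is hour 18, so note summarizing runs hour 18 to 18 + 8 = hour 26.

Working backward from the deadline:
Nothing follows formula-sheet prep; the deadline of hour 33 is its only limit. It must start by 33 − 1 = hour 32.
To finish by hour 33, final review (duration 1) must start no later than hour 32.
Note summarizing must finish in time for formula-sheet prep (must start by hour 32, minus 1-hour gap → hour 31); final review (must start by hour 32). The tightest is hour 31, so note summarizing must start by 31 − 8 = hour 23.
So note summarizing can start as early as hour 18 and as late as hour 23, giving 23 − 18 = 5 hours of slack.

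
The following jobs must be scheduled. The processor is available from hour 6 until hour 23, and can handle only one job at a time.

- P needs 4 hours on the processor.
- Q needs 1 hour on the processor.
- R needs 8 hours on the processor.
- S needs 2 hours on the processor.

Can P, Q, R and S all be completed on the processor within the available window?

The processor window is 23 − 6 = 17 hours.
Running back to back, the jobs need 4 + 1 + 8 + 2 = 15 hours on the processor.
Since 15 ≤ 17, they fit within the window.

Yes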